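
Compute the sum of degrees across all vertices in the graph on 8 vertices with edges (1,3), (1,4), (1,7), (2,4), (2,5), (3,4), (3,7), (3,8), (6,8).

Step 1: Count edges incident to each vertex:
  deg(1) = 3 (neighbors: 3, 4, 7)
  deg(2) = 2 (neighbors: 4, 5)
  deg(3) = 4 (neighbors: 1, 4, 7, 8)
  deg(4) = 3 (neighbors: 1, 2, 3)
  deg(5) = 1 (neighbors: 2)
  deg(6) = 1 (neighbors: 8)
  deg(7) = 2 (neighbors: 1, 3)
  deg(8) = 2 (neighbors: 3, 6)

Step 2: Sum all degrees:
  3 + 2 + 4 + 3 + 1 + 1 + 2 + 2 = 18

Verification: sum of degrees = 2 * |E| = 2 * 9 = 18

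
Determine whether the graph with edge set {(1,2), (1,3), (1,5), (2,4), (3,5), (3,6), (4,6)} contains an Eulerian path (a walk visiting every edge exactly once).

Step 1: Find the degree of each vertex:
  deg(1) = 3
  deg(2) = 2
  deg(3) = 3
  deg(4) = 2
  deg(5) = 2
  deg(6) = 2

Step 2: Count vertices with odd degree:
  Odd-degree vertices: 1, 3 (2 total)

Step 3: Apply Euler's theorem:
  - Eulerian circuit exists iff graph is connected and all vertices have even degree
  - Eulerian path exists iff graph is connected and has 0 or 2 odd-degree vertices

Graph is connected with exactly 2 odd-degree vertices (1, 3).
Eulerian path exists (starting and ending at the odd-degree vertices), but no Eulerian circuit.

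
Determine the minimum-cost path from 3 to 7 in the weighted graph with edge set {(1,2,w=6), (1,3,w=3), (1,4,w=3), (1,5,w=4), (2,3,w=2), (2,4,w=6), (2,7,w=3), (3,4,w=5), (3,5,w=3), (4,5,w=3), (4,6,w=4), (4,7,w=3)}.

Step 1: Build adjacency list with weights:
  1: 2(w=6), 3(w=3), 4(w=3), 5(w=4)
  2: 1(w=6), 3(w=2), 4(w=6), 7(w=3)
  3: 1(w=3), 2(w=2), 4(w=5), 5(w=3)
  4: 1(w=3), 2(w=6), 3(w=5), 5(w=3), 6(w=4), 7(w=3)
  5: 1(w=4), 3(w=3), 4(w=3)
  6: 4(w=4)
  7: 2(w=3), 4(w=3)

Step 2: Apply Dijkstra's algorithm from vertex 3:
  Visit vertex 3 (distance=0)
    Update dist[1] = 3
    Update dist[2] = 2
    Update dist[4] = 5
    Update dist[5] = 3
  Visit vertex 2 (distance=2)
    Update dist[7] = 5
  Visit vertex 1 (distance=3)
  Visit vertex 5 (distance=3)
  Visit vertex 4 (distance=5)
    Update dist[6] = 9
  Visit vertex 7 (distance=5)

Step 3: Shortest path: 3 -> 2 -> 7
Total weight: 2 + 3 = 5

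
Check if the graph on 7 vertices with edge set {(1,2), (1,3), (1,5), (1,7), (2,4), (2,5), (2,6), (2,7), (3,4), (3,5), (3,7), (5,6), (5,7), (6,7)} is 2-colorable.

Step 1: Attempt 2-coloring using BFS:
  Start at vertex 1, assign color 0
  Color vertex 2 with color 1 (neighbor of 1)
  Color vertex 3 with color 1 (neighbor of 1)
  Color vertex 5 with color 1 (neighbor of 1)
  Color vertex 7 with color 1 (neighbor of 1)
  Color vertex 4 with color 0 (neighbor of 2)

Step 2: Conflict found! Vertices 2 and 5 are adjacent but have the same color.
This means the graph contains an odd cycle.

The graph is NOT bipartite.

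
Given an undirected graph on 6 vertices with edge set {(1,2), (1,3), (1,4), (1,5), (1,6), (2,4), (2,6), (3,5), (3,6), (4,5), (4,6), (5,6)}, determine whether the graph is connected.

Step 1: Build adjacency list from edges:
  1: 2, 3, 4, 5, 6
  2: 1, 4, 6
  3: 1, 5, 6
  4: 1, 2, 5, 6
  5: 1, 3, 4, 6
  6: 1, 2, 3, 4, 5

Step 2: Run BFS/DFS from vertex 1:
  Visited: {1, 2, 3, 4, 5, 6}
  Reached 6 of 6 vertices

Step 3: All 6 vertices reached from vertex 1, so the graph is connected.
Answer: Yes, the graph is connected.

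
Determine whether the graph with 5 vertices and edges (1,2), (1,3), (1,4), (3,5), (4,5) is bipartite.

Step 1: Attempt 2-coloring using BFS:
  Start at vertex 1, assign color 0
  Color vertex 2 with color 1 (neighbor of 1)
  Color vertex 3 with color 1 (neighbor of 1)
  Color vertex 4 with color 1 (neighbor of 1)
  Color vertex 5 with color 0 (neighbor of 3)

Step 2: 2-coloring succeeded. No conflicts found.
  Set A (color 0): {1, 5}
  Set B (color 1): {2, 3, 4}

The graph is bipartite with partition {1, 5}, {2, 3, 4}.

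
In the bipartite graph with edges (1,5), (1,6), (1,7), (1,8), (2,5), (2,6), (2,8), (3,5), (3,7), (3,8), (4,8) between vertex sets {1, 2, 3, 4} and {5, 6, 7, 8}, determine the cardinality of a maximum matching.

Step 1: List the neighbors of each left vertex:
  1: 5, 6, 7, 8
  2: 5, 6, 8
  3: 5, 7, 8
  4: 8

Step 2: Greedily match left vertices, then look for augmenting paths:
  Match 1 -- 5
  Match 2 -- 6
  Match 3 -- 7
  Match 4 -- 8
  No augmenting path remains.

Step 3: Verify this is maximum:
  Matching size 4 = min(|L|, |R|) = min(4, 4), which is an upper bound, so this matching is maximum.

Maximum matching: {(1,5), (2,6), (3,7), (4,8)}
Size: 4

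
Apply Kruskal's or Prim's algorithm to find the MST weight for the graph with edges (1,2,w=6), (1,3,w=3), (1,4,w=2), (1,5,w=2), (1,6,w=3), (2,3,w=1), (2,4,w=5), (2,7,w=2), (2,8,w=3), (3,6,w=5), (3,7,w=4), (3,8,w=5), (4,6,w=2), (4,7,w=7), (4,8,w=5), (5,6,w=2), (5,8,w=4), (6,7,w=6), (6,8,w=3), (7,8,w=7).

Apply Kruskal's algorithm (sort edges by weight, add if no cycle):

Sorted edges by weight:
  (2,3) w=1
  (1,4) w=2
  (1,5) w=2
  (2,7) w=2
  (4,6) w=2
  (5,6) w=2
  (1,6) w=3
  (1,3) w=3
  (2,8) w=3
  (6,8) w=3
  (3,7) w=4
  (5,8) w=4
  (2,4) w=5
  (3,6) w=5
  (3,8) w=5
  (4,8) w=5
  (1,2) w=6
  (6,7) w=6
  (4,7) w=7
  (7,8) w=7

Add edge (2,3) w=1 -- no cycle. Running total: 1
Add edge (1,4) w=2 -- no cycle. Running total: 3
Add edge (1,5) w=2 -- no cycle. Running total: 5
Add edge (2,7) w=2 -- no cycle. Running total: 7
Add edge (4,6) w=2 -- no cycle. Running total: 9
Skip edge (5,6) w=2 -- would create cycle
Skip edge (1,6) w=3 -- would create cycle
Add edge (1,3) w=3 -- no cycle. Running total: 12
Add edge (2,8) w=3 -- no cycle. Running total: 15

MST edges: (2,3,w=1), (1,4,w=2), (1,5,w=2), (2,7,w=2), (4,6,w=2), (1,3,w=3), (2,8,w=3)
Total MST weight: 1 + 2 + 2 + 2 + 2 + 3 + 3 = 15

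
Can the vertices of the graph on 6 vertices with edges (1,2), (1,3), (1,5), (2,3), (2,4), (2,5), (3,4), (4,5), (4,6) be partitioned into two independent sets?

Step 1: Attempt 2-coloring using BFS:
  Start at vertex 1, assign color 0
  Color vertex 2 with color 1 (neighbor of 1)
  Color vertex 3 with color 1 (neighbor of 1)
  Color vertex 5 with color 1 (neighbor of 1)

Step 2: Conflict found! Vertices 2 and 3 are adjacent but have the same color.
This means the graph contains an odd cycle.

The graph is NOT bipartite.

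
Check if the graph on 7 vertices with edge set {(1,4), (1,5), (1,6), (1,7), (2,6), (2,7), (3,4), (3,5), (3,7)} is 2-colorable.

Step 1: Attempt 2-coloring using BFS:
  Start at vertex 1, assign color 0
  Color vertex 4 with color 1 (neighbor of 1)
  Color vertex 5 with color 1 (neighbor of 1)
  Color vertex 6 with color 1 (neighbor of 1)
  Color vertex 7 with color 1 (neighbor of 1)
  Color vertex 3 with color 0 (neighbor of 4)
  Color vertex 2 with color 0 (neighbor of 6)

Step 2: 2-coloring succeeded. No conflicts found.
  Set A (color 0): {1, 2, 3}
  Set B (color 1): {4, 5, 6, 7}

The graph is bipartite with partition {1, 2, 3}, {4, 5, 6, 7}.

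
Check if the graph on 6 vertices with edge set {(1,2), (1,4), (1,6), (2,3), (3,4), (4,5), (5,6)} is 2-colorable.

Step 1: Attempt 2-coloring using BFS:
  Start at vertex 1, assign color 0
  Color vertex 2 with color 1 (neighbor of 1)
  Color vertex 4 with color 1 (neighbor of 1)
  Color vertex 6 with color 1 (neighbor of 1)
  Color vertex 3 with color 0 (neighbor of 2)
  Color vertex 5 with color 0 (neighbor of 4)

Step 2: 2-coloring succeeded. No conflicts found.
  Set A (color 0): {1, 3, 5}
  Set B (color 1): {2, 4, 6}

The graph is bipartite with partition {1, 3, 5}, {2, 4, 6}.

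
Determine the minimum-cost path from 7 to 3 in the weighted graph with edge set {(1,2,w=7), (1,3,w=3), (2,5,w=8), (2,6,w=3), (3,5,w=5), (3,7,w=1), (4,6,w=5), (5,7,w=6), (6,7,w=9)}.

Step 1: Build adjacency list with weights:
  1: 2(w=7), 3(w=3)
  2: 1(w=7), 5(w=8), 6(w=3)
  3: 1(w=3), 5(w=5), 7(w=1)
  4: 6(w=5)
  5: 2(w=8), 3(w=5), 7(w=6)
  6: 2(w=3), 4(w=5), 7(w=9)
  7: 3(w=1), 5(w=6), 6(w=9)

Step 2: Apply Dijkstra's algorithm from vertex 7:
  Visit vertex 7 (distance=0)
    Update dist[3] = 1
    Update dist[5] = 6
    Update dist[6] = 9
  Visit vertex 3 (distance=1)
    Update dist[1] = 4

Step 3: Shortest path: 7 -> 3
Total weight: 1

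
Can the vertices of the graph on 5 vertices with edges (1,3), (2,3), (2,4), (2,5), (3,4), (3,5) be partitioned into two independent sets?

Step 1: Attempt 2-coloring using BFS:
  Start at vertex 1, assign color 0
  Color vertex 3 with color 1 (neighbor of 1)
  Color vertex 2 with color 0 (neighbor of 3)
  Color vertex 4 with color 0 (neighbor of 3)
  Color vertex 5 with color 0 (neighbor of 3)

Step 2: Conflict found! Vertices 2 and 4 are adjacent but have the same color.
This means the graph contains an odd cycle.

The graph is NOT bipartite.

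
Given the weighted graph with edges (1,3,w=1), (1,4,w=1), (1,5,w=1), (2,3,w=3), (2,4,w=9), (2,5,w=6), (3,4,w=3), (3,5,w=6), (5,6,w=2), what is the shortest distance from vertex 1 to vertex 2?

Step 1: Build adjacency list with weights:
  1: 3(w=1), 4(w=1), 5(w=1)
  2: 3(w=3), 4(w=9), 5(w=6)
  3: 1(w=1), 2(w=3), 4(w=3), 5(w=6)
  4: 1(w=1), 2(w=9), 3(w=3)
  5: 1(w=1), 2(w=6), 3(w=6), 6(w=2)
  6: 5(w=2)

Step 2: Apply Dijkstra's algorithm from vertex 1:
  Visit vertex 1 (distance=0)
    Update dist[3] = 1
    Update dist[4] = 1
    Update dist[5] = 1
  Visit vertex 3 (distance=1)
    Update dist[2] = 4
  Visit vertex 4 (distance=1)
  Visit vertex 5 (distance=1)
    Update dist[6] = 3
  Visit vertex 6 (distance=3)
  Visit vertex 2 (distance=4)

Step 3: Shortest path: 1 -> 3 -> 2
Total weight: 1 + 3 = 4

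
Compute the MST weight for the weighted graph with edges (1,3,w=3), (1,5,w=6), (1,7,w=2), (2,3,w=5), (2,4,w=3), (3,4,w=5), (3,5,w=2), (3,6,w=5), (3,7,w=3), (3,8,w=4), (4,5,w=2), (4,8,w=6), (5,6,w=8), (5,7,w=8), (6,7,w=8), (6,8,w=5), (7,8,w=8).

Apply Kruskal's algorithm (sort edges by weight, add if no cycle):

Sorted edges by weight:
  (1,7) w=2
  (3,5) w=2
  (4,5) w=2
  (1,3) w=3
  (2,4) w=3
  (3,7) w=3
  (3,8) w=4
  (2,3) w=5
  (3,4) w=5
  (3,6) w=5
  (6,8) w=5
  (1,5) w=6
  (4,8) w=6
  (5,6) w=8
  (5,7) w=8
  (6,7) w=8
  (7,8) w=8

Add edge (1,7) w=2 -- no cycle. Running total: 2
Add edge (3,5) w=2 -- no cycle. Running total: 4
Add edge (4,5) w=2 -- no cycle. Running total: 6
Add edge (1,3) w=3 -- no cycle. Running total: 9
Add edge (2,4) w=3 -- no cycle. Running total: 12
Skip edge (3,7) w=3 -- would create cycle
Add edge (3,8) w=4 -- no cycle. Running total: 16
Skip edge (2,3) w=5 -- would create cycle
Skip edge (3,4) w=5 -- would create cycle
Add edge (3,6) w=5 -- no cycle. Running total: 21

MST edges: (1,7,w=2), (3,5,w=2), (4,5,w=2), (1,3,w=3), (2,4,w=3), (3,8,w=4), (3,6,w=5)
Total MST weight: 2 + 2 + 2 + 3 + 3 + 4 + 5 = 21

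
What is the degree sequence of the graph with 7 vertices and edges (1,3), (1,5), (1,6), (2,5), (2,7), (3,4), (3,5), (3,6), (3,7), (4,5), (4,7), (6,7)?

Step 1: Count edges incident to each vertex:
  deg(1) = 3 (neighbors: 3, 5, 6)
  deg(2) = 2 (neighbors: 5, 7)
  deg(3) = 5 (neighbors: 1, 4, 5, 6, 7)
  deg(4) = 3 (neighbors: 3, 5, 7)
  deg(5) = 4 (neighbors: 1, 2, 3, 4)
  deg(6) = 3 (neighbors: 1, 3, 7)
  deg(7) = 4 (neighbors: 2, 3, 4, 6)

Step 2: Sort degrees in non-increasing order:
  Degrees: [3, 2, 5, 3, 4, 3, 4] -> sorted: [5, 4, 4, 3, 3, 3, 2]

Degree sequence: [5, 4, 4, 3, 3, 3, 2]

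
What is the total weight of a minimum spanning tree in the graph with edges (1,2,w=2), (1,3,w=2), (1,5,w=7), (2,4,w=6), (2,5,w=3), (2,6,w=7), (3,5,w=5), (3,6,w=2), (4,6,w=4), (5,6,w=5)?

Apply Kruskal's algorithm (sort edges by weight, add if no cycle):

Sorted edges by weight:
  (1,2) w=2
  (1,3) w=2
  (3,6) w=2
  (2,5) w=3
  (4,6) w=4
  (3,5) w=5
  (5,6) w=5
  (2,4) w=6
  (1,5) w=7
  (2,6) w=7

Add edge (1,2) w=2 -- no cycle. Running total: 2
Add edge (1,3) w=2 -- no cycle. Running total: 4
Add edge (3,6) w=2 -- no cycle. Running total: 6
Add edge (2,5) w=3 -- no cycle. Running total: 9
Add edge (4,6) w=4 -- no cycle. Running total: 13

MST edges: (1,2,w=2), (1,3,w=2), (3,6,w=2), (2,5,w=3), (4,6,w=4)
Total MST weight: 2 + 2 + 2 + 3 + 4 = 13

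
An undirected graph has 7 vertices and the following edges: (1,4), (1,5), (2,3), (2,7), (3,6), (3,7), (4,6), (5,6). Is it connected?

Step 1: Build adjacency list from edges:
  1: 4, 5
  2: 3, 7
  3: 2, 6, 7
  4: 1, 6
  5: 1, 6
  6: 3, 4, 5
  7: 2, 3

Step 2: Run BFS/DFS from vertex 1:
  Visited: {1, 4, 5, 6, 3, 2, 7}
  Reached 7 of 7 vertices

Step 3: All 7 vertices reached from vertex 1, so the graph is connected.
Answer: Yes, the graph is connected.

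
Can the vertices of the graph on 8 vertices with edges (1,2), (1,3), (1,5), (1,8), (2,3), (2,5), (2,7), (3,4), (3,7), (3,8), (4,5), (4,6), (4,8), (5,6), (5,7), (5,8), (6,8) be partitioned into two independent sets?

Step 1: Attempt 2-coloring using BFS:
  Start at vertex 1, assign color 0
  Color vertex 2 with color 1 (neighbor of 1)
  Color vertex 3 with color 1 (neighbor of 1)
  Color vertex 5 with color 1 (neighbor of 1)
  Color vertex 8 with color 1 (neighbor of 1)

Step 2: Conflict found! Vertices 2 and 3 are adjacent but have the same color.
This means the graph contains an odd cycle.

The graph is NOT bipartite.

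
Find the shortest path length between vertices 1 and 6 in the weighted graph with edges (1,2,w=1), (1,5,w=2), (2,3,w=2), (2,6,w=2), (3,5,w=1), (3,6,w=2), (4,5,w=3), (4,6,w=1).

Step 1: Build adjacency list with weights:
  1: 2(w=1), 5(w=2)
  2: 1(w=1), 3(w=2), 6(w=2)
  3: 2(w=2), 5(w=1), 6(w=2)
  4: 5(w=3), 6(w=1)
  5: 1(w=2), 3(w=1), 4(w=3)
  6: 2(w=2), 3(w=2), 4(w=1)

Step 2: Apply Dijkstra's algorithm from vertex 1:
  Visit vertex 1 (distance=0)
    Update dist[2] = 1
    Update dist[5] = 2
  Visit vertex 2 (distance=1)
    Update dist[3] = 3
    Update dist[6] = 3
  Visit vertex 5 (distance=2)
    Update dist[4] = 5
  Visit vertex 3 (distance=3)
  Visit vertex 6 (distance=3)
    Update dist[4] = 4

Step 3: Shortest path: 1 -> 2 -> 6
Total weight: 1 + 2 = 3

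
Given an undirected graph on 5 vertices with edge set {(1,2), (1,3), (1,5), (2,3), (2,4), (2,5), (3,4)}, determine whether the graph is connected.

Step 1: Build adjacency list from edges:
  1: 2, 3, 5
  2: 1, 3, 4, 5
  3: 1, 2, 4
  4: 2, 3
  5: 1, 2

Step 2: Run BFS/DFS from vertex 1:
  Visited: {1, 2, 3, 5, 4}
  Reached 5 of 5 vertices

Step 3: All 5 vertices reached from vertex 1, so the graph is connected.
Answer: Yes, the graph is connected.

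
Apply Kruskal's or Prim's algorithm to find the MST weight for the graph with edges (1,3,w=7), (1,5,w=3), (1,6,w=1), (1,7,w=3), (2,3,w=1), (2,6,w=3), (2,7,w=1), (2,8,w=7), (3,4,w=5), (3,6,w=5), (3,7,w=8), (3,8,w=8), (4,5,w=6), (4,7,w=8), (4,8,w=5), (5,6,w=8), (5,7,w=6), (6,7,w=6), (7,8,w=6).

Apply Kruskal's algorithm (sort edges by weight, add if no cycle):

Sorted edges by weight:
  (1,6) w=1
  (2,7) w=1
  (2,3) w=1
  (1,7) w=3
  (1,5) w=3
  (2,6) w=3
  (3,4) w=5
  (3,6) w=5
  (4,8) w=5
  (4,5) w=6
  (5,7) w=6
  (6,7) w=6
  (7,8) w=6
  (1,3) w=7
  (2,8) w=7
  (3,7) w=8
  (3,8) w=8
  (4,7) w=8
  (5,6) w=8

Add edge (1,6) w=1 -- no cycle. Running total: 1
Add edge (2,7) w=1 -- no cycle. Running total: 2
Add edge (2,3) w=1 -- no cycle. Running total: 3
Add edge (1,7) w=3 -- no cycle. Running total: 6
Add edge (1,5) w=3 -- no cycle. Running total: 9
Skip edge (2,6) w=3 -- would create cycle
Add edge (3,4) w=5 -- no cycle. Running total: 14
Skip edge (3,6) w=5 -- would create cycle
Add edge (4,8) w=5 -- no cycle. Running total: 19

MST edges: (1,6,w=1), (2,7,w=1), (2,3,w=1), (1,7,w=3), (1,5,w=3), (3,4,w=5), (4,8,w=5)
Total MST weight: 1 + 1 + 1 + 3 + 3 + 5 + 5 = 19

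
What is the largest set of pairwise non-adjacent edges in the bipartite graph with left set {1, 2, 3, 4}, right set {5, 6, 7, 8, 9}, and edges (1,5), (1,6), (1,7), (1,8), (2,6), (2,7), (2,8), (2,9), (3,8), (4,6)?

Step 1: List the neighbors of each left vertex:
  1: 5, 6, 7, 8
  2: 6, 7, 8, 9
  3: 8
  4: 6

Step 2: Greedily match left vertices, then look for augmenting paths:
  Match 1 -- 5
  Match 2 -- 7
  Match 3 -- 8
  Match 4 -- 6
  No augmenting path remains.

Step 3: Verify this is maximum:
  Matching size 4 = min(|L|, |R|) = min(4, 5), which is an upper bound, so this matching is maximum.

Maximum matching: {(1,5), (2,7), (3,8), (4,6)}
Size: 4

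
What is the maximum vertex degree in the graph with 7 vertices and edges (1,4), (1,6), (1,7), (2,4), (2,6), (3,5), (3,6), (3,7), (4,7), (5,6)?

Step 1: Count edges incident to each vertex:
  deg(1) = 3 (neighbors: 4, 6, 7)
  deg(2) = 2 (neighbors: 4, 6)
  deg(3) = 3 (neighbors: 5, 6, 7)
  deg(4) = 3 (neighbors: 1, 2, 7)
  deg(5) = 2 (neighbors: 3, 6)
  deg(6) = 4 (neighbors: 1, 2, 3, 5)
  deg(7) = 3 (neighbors: 1, 3, 4)

Step 2: Find maximum:
  max(3, 2, 3, 3, 2, 4, 3) = 4 (vertex 6)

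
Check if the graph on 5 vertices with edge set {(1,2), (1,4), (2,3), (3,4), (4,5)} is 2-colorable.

Step 1: Attempt 2-coloring using BFS:
  Start at vertex 1, assign color 0
  Color vertex 2 with color 1 (neighbor of 1)
  Color vertex 4 with color 1 (neighbor of 1)
  Color vertex 3 with color 0 (neighbor of 2)
  Color vertex 5 with color 0 (neighbor of 4)

Step 2: 2-coloring succeeded. No conflicts found.
  Set A (color 0): {1, 3, 5}
  Set B (color 1): {2, 4}

The graph is bipartite with partition {1, 3, 5}, {2, 4}.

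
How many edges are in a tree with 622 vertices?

A tree on n vertices always has exactly n - 1 edges.
For n = 622: edges = 622 - 1 = 621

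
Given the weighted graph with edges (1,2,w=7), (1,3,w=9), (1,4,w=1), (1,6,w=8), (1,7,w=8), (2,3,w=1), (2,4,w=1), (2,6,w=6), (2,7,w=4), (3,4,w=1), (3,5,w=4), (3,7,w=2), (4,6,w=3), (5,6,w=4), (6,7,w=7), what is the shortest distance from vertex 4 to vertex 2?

Step 1: Build adjacency list with weights:
  1: 2(w=7), 3(w=9), 4(w=1), 6(w=8), 7(w=8)
  2: 1(w=7), 3(w=1), 4(w=1), 6(w=6), 7(w=4)
  3: 1(w=9), 2(w=1), 4(w=1), 5(w=4), 7(w=2)
  4: 1(w=1), 2(w=1), 3(w=1), 6(w=3)
  5: 3(w=4), 6(w=4)
  6: 1(w=8), 2(w=6), 4(w=3), 5(w=4), 7(w=7)
  7: 1(w=8), 2(w=4), 3(w=2), 6(w=7)

Step 2: Apply Dijkstra's algorithm from vertex 4:
  Visit vertex 4 (distance=0)
    Update dist[1] = 1
    Update dist[2] = 1
    Update dist[3] = 1
    Update dist[6] = 3
  Visit vertex 1 (distance=1)
    Update dist[7] = 9
  Visit vertex 2 (distance=1)
    Update dist[7] = 5

Step 3: Shortest path: 4 -> 2
Total weight: 1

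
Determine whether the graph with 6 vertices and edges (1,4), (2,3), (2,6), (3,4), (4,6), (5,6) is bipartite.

Step 1: Attempt 2-coloring using BFS:
  Start at vertex 1, assign color 0
  Color vertex 4 with color 1 (neighbor of 1)
  Color vertex 3 with color 0 (neighbor of 4)
  Color vertex 6 with color 0 (neighbor of 4)
  Color vertex 2 with color 1 (neighbor of 3)
  Color vertex 5 with color 1 (neighbor of 6)

Step 2: 2-coloring succeeded. No conflicts found.
  Set A (color 0): {1, 3, 6}
  Set B (color 1): {2, 4, 5}

The graph is bipartite with partition {1, 3, 6}, {2, 4, 5}.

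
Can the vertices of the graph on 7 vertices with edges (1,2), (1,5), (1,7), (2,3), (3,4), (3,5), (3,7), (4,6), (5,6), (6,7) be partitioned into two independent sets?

Step 1: Attempt 2-coloring using BFS:
  Start at vertex 1, assign color 0
  Color vertex 2 with color 1 (neighbor of 1)
  Color vertex 5 with color 1 (neighbor of 1)
  Color vertex 7 with color 1 (neighbor of 1)
  Color vertex 3 with color 0 (neighbor of 2)
  Color vertex 6 with color 0 (neighbor of 5)
  Color vertex 4 with color 1 (neighbor of 3)

Step 2: 2-coloring succeeded. No conflicts found.
  Set A (color 0): {1, 3, 6}
  Set B (color 1): {2, 4, 5, 7}

The graph is bipartite with partition {1, 3, 6}, {2, 4, 5, 7}.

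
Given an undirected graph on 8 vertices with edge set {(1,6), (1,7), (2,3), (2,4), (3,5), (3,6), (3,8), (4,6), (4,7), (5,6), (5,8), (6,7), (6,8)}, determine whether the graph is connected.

Step 1: Build adjacency list from edges:
  1: 6, 7
  2: 3, 4
  3: 2, 5, 6, 8
  4: 2, 6, 7
  5: 3, 6, 8
  6: 1, 3, 4, 5, 7, 8
  7: 1, 4, 6
  8: 3, 5, 6

Step 2: Run BFS/DFS from vertex 1:
  Visited: {1, 6, 7, 3, 4, 5, 8, 2}
  Reached 8 of 8 vertices

Step 3: All 8 vertices reached from vertex 1, so the graph is connected.
Answer: Yes, the graph is connected.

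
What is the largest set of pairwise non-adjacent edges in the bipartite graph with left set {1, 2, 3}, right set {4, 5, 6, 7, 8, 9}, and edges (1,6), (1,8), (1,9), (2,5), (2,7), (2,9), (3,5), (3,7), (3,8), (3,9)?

Step 1: List the neighbors of each left vertex:
  1: 6, 8, 9
  2: 5, 7, 9
  3: 5, 7, 8, 9

Step 2: Greedily match left vertices, then look for augmenting paths:
  Match 1 -- 6
  Match 2 -- 5
  Match 3 -- 7
  No augmenting path remains.

Step 3: Verify this is maximum:
  Matching size 3 = min(|L|, |R|) = min(3, 6), which is an upper bound, so this matching is maximum.

Maximum matching: {(1,6), (2,5), (3,7)}
Size: 3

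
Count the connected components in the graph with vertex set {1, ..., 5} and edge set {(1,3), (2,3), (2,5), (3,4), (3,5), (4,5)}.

Step 1: Build adjacency list from edges:
  1: 3
  2: 3, 5
  3: 1, 2, 4, 5
  4: 3, 5
  5: 2, 3, 4

Step 2: Run BFS/DFS from vertex 1:
  Visited: {1, 3, 2, 4, 5}
  Reached 5 of 5 vertices

Step 3: All 5 vertices reached from vertex 1, so the graph is connected.
Number of connected components: 1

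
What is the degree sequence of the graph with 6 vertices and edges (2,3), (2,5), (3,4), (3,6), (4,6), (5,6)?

Step 1: Count edges incident to each vertex:
  deg(1) = 0 (neighbors: none)
  deg(2) = 2 (neighbors: 3, 5)
  deg(3) = 3 (neighbors: 2, 4, 6)
  deg(4) = 2 (neighbors: 3, 6)
  deg(5) = 2 (neighbors: 2, 6)
  deg(6) = 3 (neighbors: 3, 4, 5)

Step 2: Sort degrees in non-increasing order:
  Degrees: [0, 2, 3, 2, 2, 3] -> sorted: [3, 3, 2, 2, 2, 0]

Degree sequence: [3, 3, 2, 2, 2, 0]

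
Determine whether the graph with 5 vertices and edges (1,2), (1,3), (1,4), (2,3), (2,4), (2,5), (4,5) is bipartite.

Step 1: Attempt 2-coloring using BFS:
  Start at vertex 1, assign color 0
  Color vertex 2 with color 1 (neighbor of 1)
  Color vertex 3 with color 1 (neighbor of 1)
  Color vertex 4 with color 1 (neighbor of 1)

Step 2: Conflict found! Vertices 2 and 3 are adjacent but have the same color.
This means the graph contains an odd cycle.

The graph is NOT bipartite.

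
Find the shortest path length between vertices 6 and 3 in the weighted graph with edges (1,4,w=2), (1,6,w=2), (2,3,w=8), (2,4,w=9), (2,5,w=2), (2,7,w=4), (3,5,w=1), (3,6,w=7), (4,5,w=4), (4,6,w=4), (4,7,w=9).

Step 1: Build adjacency list with weights:
  1: 4(w=2), 6(w=2)
  2: 3(w=8), 4(w=9), 5(w=2), 7(w=4)
  3: 2(w=8), 5(w=1), 6(w=7)
  4: 1(w=2), 2(w=9), 5(w=4), 6(w=4), 7(w=9)
  5: 2(w=2), 3(w=1), 4(w=4)
  6: 1(w=2), 3(w=7), 4(w=4)
  7: 2(w=4), 4(w=9)

Step 2: Apply Dijkstra's algorithm from vertex 6:
  Visit vertex 6 (distance=0)
    Update dist[1] = 2
    Update dist[3] = 7
    Update dist[4] = 4
  Visit vertex 1 (distance=2)
  Visit vertex 4 (distance=4)
    Update dist[2] = 13
    Update dist[5] = 8
    Update dist[7] = 13
  Visit vertex 3 (distance=7)

Step 3: Shortest path: 6 -> 3
Total weight: 7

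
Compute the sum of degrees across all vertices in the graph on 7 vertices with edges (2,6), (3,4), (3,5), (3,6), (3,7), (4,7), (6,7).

Step 1: Count edges incident to each vertex:
  deg(1) = 0 (neighbors: none)
  deg(2) = 1 (neighbors: 6)
  deg(3) = 4 (neighbors: 4, 5, 6, 7)
  deg(4) = 2 (neighbors: 3, 7)
  deg(5) = 1 (neighbors: 3)
  deg(6) = 3 (neighbors: 2, 3, 7)
  deg(7) = 3 (neighbors: 3, 4, 6)

Step 2: Sum all degrees:
  0 + 1 + 4 + 2 + 1 + 3 + 3 = 14

Verification: sum of degrees = 2 * |E| = 2 * 7 = 14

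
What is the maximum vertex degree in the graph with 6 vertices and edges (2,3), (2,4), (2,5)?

Step 1: Count edges incident to each vertex:
  deg(1) = 0 (neighbors: none)
  deg(2) = 3 (neighbors: 3, 4, 5)
  deg(3) = 1 (neighbors: 2)
  deg(4) = 1 (neighbors: 2)
  deg(5) = 1 (neighbors: 2)
  deg(6) = 0 (neighbors: none)

Step 2: Find maximum:
  max(0, 3, 1, 1, 1, 0) = 3 (vertex 2)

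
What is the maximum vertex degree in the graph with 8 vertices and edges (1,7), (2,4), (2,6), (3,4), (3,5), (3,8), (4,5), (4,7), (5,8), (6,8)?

Step 1: Count edges incident to each vertex:
  deg(1) = 1 (neighbors: 7)
  deg(2) = 2 (neighbors: 4, 6)
  deg(3) = 3 (neighbors: 4, 5, 8)
  deg(4) = 4 (neighbors: 2, 3, 5, 7)
  deg(5) = 3 (neighbors: 3, 4, 8)
  deg(6) = 2 (neighbors: 2, 8)
  deg(7) = 2 (neighbors: 1, 4)
  deg(8) = 3 (neighbors: 3, 5, 6)

Step 2: Find maximum:
  max(1, 2, 3, 4, 3, 2, 2, 3) = 4 (vertex 4)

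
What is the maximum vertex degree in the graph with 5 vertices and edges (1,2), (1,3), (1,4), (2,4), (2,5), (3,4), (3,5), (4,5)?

Step 1: Count edges incident to each vertex:
  deg(1) = 3 (neighbors: 2, 3, 4)
  deg(2) = 3 (neighbors: 1, 4, 5)
  deg(3) = 3 (neighbors: 1, 4, 5)
  deg(4) = 4 (neighbors: 1, 2, 3, 5)
  deg(5) = 3 (neighbors: 2, 3, 4)

Step 2: Find maximum:
  max(3, 3, 3, 4, 3) = 4 (vertex 4)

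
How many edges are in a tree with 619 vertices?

A tree on n vertices always has exactly n - 1 edges.
For n = 619: edges = 619 - 1 = 618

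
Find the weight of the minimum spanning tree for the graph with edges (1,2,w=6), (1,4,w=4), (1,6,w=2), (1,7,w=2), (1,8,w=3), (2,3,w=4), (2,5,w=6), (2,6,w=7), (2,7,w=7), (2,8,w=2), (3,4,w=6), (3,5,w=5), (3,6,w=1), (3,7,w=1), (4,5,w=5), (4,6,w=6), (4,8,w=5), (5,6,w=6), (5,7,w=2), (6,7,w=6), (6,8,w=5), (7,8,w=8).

Apply Kruskal's algorithm (sort edges by weight, add if no cycle):

Sorted edges by weight:
  (3,6) w=1
  (3,7) w=1
  (1,6) w=2
  (1,7) w=2
  (2,8) w=2
  (5,7) w=2
  (1,8) w=3
  (1,4) w=4
  (2,3) w=4
  (3,5) w=5
  (4,5) w=5
  (4,8) w=5
  (6,8) w=5
  (1,2) w=6
  (2,5) w=6
  (3,4) w=6
  (4,6) w=6
  (5,6) w=6
  (6,7) w=6
  (2,7) w=7
  (2,6) w=7
  (7,8) w=8

Add edge (3,6) w=1 -- no cycle. Running total: 1
Add edge (3,7) w=1 -- no cycle. Running total: 2
Add edge (1,6) w=2 -- no cycle. Running total: 4
Skip edge (1,7) w=2 -- would create cycle
Add edge (2,8) w=2 -- no cycle. Running total: 6
Add edge (5,7) w=2 -- no cycle. Running total: 8
Add edge (1,8) w=3 -- no cycle. Running total: 11
Add edge (1,4) w=4 -- no cycle. Running total: 15

MST edges: (3,6,w=1), (3,7,w=1), (1,6,w=2), (2,8,w=2), (5,7,w=2), (1,8,w=3), (1,4,w=4)
Total MST weight: 1 + 1 + 2 + 2 + 2 + 3 + 4 = 15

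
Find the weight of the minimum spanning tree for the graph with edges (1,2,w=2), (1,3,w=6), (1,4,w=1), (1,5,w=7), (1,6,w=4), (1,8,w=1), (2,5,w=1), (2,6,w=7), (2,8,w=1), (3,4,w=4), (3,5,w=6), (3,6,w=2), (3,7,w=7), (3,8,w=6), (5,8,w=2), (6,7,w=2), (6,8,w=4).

Apply Kruskal's algorithm (sort edges by weight, add if no cycle):

Sorted edges by weight:
  (1,4) w=1
  (1,8) w=1
  (2,5) w=1
  (2,8) w=1
  (1,2) w=2
  (3,6) w=2
  (5,8) w=2
  (6,7) w=2
  (1,6) w=4
  (3,4) w=4
  (6,8) w=4
  (1,3) w=6
  (3,8) w=6
  (3,5) w=6
  (1,5) w=7
  (2,6) w=7
  (3,7) w=7

Add edge (1,4) w=1 -- no cycle. Running total: 1
Add edge (1,8) w=1 -- no cycle. Running total: 2
Add edge (2,5) w=1 -- no cycle. Running total: 3
Add edge (2,8) w=1 -- no cycle. Running total: 4
Skip edge (1,2) w=2 -- would create cycle
Add edge (3,6) w=2 -- no cycle. Running total: 6
Skip edge (5,8) w=2 -- would create cycle
Add edge (6,7) w=2 -- no cycle. Running total: 8
Add edge (1,6) w=4 -- no cycle. Running total: 12

MST edges: (1,4,w=1), (1,8,w=1), (2,5,w=1), (2,8,w=1), (3,6,w=2), (6,7,w=2), (1,6,w=4)
Total MST weight: 1 + 1 + 1 + 1 + 2 + 2 + 4 = 12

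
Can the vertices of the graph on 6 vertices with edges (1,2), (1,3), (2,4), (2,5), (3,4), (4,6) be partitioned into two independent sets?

Step 1: Attempt 2-coloring using BFS:
  Start at vertex 1, assign color 0
  Color vertex 2 with color 1 (neighbor of 1)
  Color vertex 3 with color 1 (neighbor of 1)
  Color vertex 4 with color 0 (neighbor of 2)
  Color vertex 5 with color 0 (neighbor of 2)
  Color vertex 6 with color 1 (neighbor of 4)

Step 2: 2-coloring succeeded. No conflicts found.
  Set A (color 0): {1, 4, 5}
  Set B (color 1): {2, 3, 6}

The graph is bipartite with partition {1, 4, 5}, {2, 3, 6}.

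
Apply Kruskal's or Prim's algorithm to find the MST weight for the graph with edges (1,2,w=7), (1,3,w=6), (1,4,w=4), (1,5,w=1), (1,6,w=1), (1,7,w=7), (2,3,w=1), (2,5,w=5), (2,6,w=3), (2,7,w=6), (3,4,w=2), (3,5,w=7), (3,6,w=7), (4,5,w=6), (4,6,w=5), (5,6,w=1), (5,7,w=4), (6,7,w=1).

Apply Kruskal's algorithm (sort edges by weight, add if no cycle):

Sorted edges by weight:
  (1,5) w=1
  (1,6) w=1
  (2,3) w=1
  (5,6) w=1
  (6,7) w=1
  (3,4) w=2
  (2,6) w=3
  (1,4) w=4
  (5,7) w=4
  (2,5) w=5
  (4,6) w=5
  (1,3) w=6
  (2,7) w=6
  (4,5) w=6
  (1,2) w=7
  (1,7) w=7
  (3,5) w=7
  (3,6) w=7

Add edge (1,5) w=1 -- no cycle. Running total: 1
Add edge (1,6) w=1 -- no cycle. Running total: 2
Add edge (2,3) w=1 -- no cycle. Running total: 3
Skip edge (5,6) w=1 -- would create cycle
Add edge (6,7) w=1 -- no cycle. Running total: 4
Add edge (3,4) w=2 -- no cycle. Running total: 6
Add edge (2,6) w=3 -- no cycle. Running total: 9

MST edges: (1,5,w=1), (1,6,w=1), (2,3,w=1), (6,7,w=1), (3,4,w=2), (2,6,w=3)
Total MST weight: 1 + 1 + 1 + 1 + 2 + 3 = 9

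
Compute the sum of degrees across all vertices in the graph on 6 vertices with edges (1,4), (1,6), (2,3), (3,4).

Step 1: Count edges incident to each vertex:
  deg(1) = 2 (neighbors: 4, 6)
  deg(2) = 1 (neighbors: 3)
  deg(3) = 2 (neighbors: 2, 4)
  deg(4) = 2 (neighbors: 1, 3)
  deg(5) = 0 (neighbors: none)
  deg(6) = 1 (neighbors: 1)

Step 2: Sum all degrees:
  2 + 1 + 2 + 2 + 0 + 1 = 8

Verification: sum of degrees = 2 * |E| = 2 * 4 = 8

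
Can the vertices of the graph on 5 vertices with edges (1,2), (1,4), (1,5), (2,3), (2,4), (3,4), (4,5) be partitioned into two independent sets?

Step 1: Attempt 2-coloring using BFS:
  Start at vertex 1, assign color 0
  Color vertex 2 with color 1 (neighbor of 1)
  Color vertex 4 with color 1 (neighbor of 1)
  Color vertex 5 with color 1 (neighbor of 1)
  Color vertex 3 with color 0 (neighbor of 2)

Step 2: Conflict found! Vertices 2 and 4 are adjacent but have the same color.
This means the graph contains an odd cycle.

The graph is NOT bipartite.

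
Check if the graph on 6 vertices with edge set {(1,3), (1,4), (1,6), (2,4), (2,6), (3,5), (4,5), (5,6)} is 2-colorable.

Step 1: Attempt 2-coloring using BFS:
  Start at vertex 1, assign color 0
  Color vertex 3 with color 1 (neighbor of 1)
  Color vertex 4 with color 1 (neighbor of 1)
  Color vertex 6 with color 1 (neighbor of 1)
  Color vertex 5 with color 0 (neighbor of 3)
  Color vertex 2 with color 0 (neighbor of 4)

Step 2: 2-coloring succeeded. No conflicts found.
  Set A (color 0): {1, 2, 5}
  Set B (color 1): {3, 4, 6}

The graph is bipartite with partition {1, 2, 5}, {3, 4, 6}.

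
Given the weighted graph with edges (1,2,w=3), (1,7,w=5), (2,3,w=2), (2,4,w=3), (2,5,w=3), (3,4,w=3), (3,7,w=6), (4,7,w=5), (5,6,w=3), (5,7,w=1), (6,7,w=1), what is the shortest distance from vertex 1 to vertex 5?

Step 1: Build adjacency list with weights:
  1: 2(w=3), 7(w=5)
  2: 1(w=3), 3(w=2), 4(w=3), 5(w=3)
  3: 2(w=2), 4(w=3), 7(w=6)
  4: 2(w=3), 3(w=3), 7(w=5)
  5: 2(w=3), 6(w=3), 7(w=1)
  6: 5(w=3), 7(w=1)
  7: 1(w=5), 3(w=6), 4(w=5), 5(w=1), 6(w=1)

Step 2: Apply Dijkstra's algorithm from vertex 1:
  Visit vertex 1 (distance=0)
    Update dist[2] = 3
    Update dist[7] = 5
  Visit vertex 2 (distance=3)
    Update dist[3] = 5
    Update dist[4] = 6
    Update dist[5] = 6
  Visit vertex 3 (distance=5)
  Visit vertex 7 (distance=5)
    Update dist[6] = 6
  Visit vertex 4 (distance=6)
  Visit vertex 5 (distance=6)

Step 3: Shortest path: 1 -> 2 -> 5
Total weight: 3 + 3 = 6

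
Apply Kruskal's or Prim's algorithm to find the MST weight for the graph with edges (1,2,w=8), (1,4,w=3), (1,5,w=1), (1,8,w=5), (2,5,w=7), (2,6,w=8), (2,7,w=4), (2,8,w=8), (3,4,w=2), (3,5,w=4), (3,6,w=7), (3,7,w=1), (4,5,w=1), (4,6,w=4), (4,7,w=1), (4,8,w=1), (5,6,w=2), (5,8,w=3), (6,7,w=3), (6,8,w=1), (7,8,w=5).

Apply Kruskal's algorithm (sort edges by weight, add if no cycle):

Sorted edges by weight:
  (1,5) w=1
  (3,7) w=1
  (4,8) w=1
  (4,7) w=1
  (4,5) w=1
  (6,8) w=1
  (3,4) w=2
  (5,6) w=2
  (1,4) w=3
  (5,8) w=3
  (6,7) w=3
  (2,7) w=4
  (3,5) w=4
  (4,6) w=4
  (1,8) w=5
  (7,8) w=5
  (2,5) w=7
  (3,6) w=7
  (1,2) w=8
  (2,6) w=8
  (2,8) w=8

Add edge (1,5) w=1 -- no cycle. Running total: 1
Add edge (3,7) w=1 -- no cycle. Running total: 2
Add edge (4,8) w=1 -- no cycle. Running total: 3
Add edge (4,7) w=1 -- no cycle. Running total: 4
Add edge (4,5) w=1 -- no cycle. Running total: 5
Add edge (6,8) w=1 -- no cycle. Running total: 6
Skip edge (3,4) w=2 -- would create cycle
Skip edge (5,6) w=2 -- would create cycle
Skip edge (1,4) w=3 -- would create cycle
Skip edge (5,8) w=3 -- would create cycle
Skip edge (6,7) w=3 -- would create cycle
Add edge (2,7) w=4 -- no cycle. Running total: 10

MST edges: (1,5,w=1), (3,7,w=1), (4,8,w=1), (4,7,w=1), (4,5,w=1), (6,8,w=1), (2,7,w=4)
Total MST weight: 1 + 1 + 1 + 1 + 1 + 1 + 4 = 10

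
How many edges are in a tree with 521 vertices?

A tree on n vertices always has exactly n - 1 edges.
For n = 521: edges = 521 - 1 = 520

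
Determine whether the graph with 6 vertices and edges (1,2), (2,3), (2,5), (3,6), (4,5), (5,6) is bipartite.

Step 1: Attempt 2-coloring using BFS:
  Start at vertex 1, assign color 0
  Color vertex 2 with color 1 (neighbor of 1)
  Color vertex 3 with color 0 (neighbor of 2)
  Color vertex 5 with color 0 (neighbor of 2)
  Color vertex 6 with color 1 (neighbor of 3)
  Color vertex 4 with color 1 (neighbor of 5)

Step 2: 2-coloring succeeded. No conflicts found.
  Set A (color 0): {1, 3, 5}
  Set B (color 1): {2, 4, 6}

The graph is bipartite with partition {1, 3, 5}, {2, 4, 6}.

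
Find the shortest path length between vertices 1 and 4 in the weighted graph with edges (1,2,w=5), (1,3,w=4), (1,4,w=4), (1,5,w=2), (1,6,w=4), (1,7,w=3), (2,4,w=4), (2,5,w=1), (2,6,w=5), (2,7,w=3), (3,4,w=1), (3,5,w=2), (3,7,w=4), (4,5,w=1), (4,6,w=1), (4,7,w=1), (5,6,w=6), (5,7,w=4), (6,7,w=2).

Step 1: Build adjacency list with weights:
  1: 2(w=5), 3(w=4), 4(w=4), 5(w=2), 6(w=4), 7(w=3)
  2: 1(w=5), 4(w=4), 5(w=1), 6(w=5), 7(w=3)
  3: 1(w=4), 4(w=1), 5(w=2), 7(w=4)
  4: 1(w=4), 2(w=4), 3(w=1), 5(w=1), 6(w=1), 7(w=1)
  5: 1(w=2), 2(w=1), 3(w=2), 4(w=1), 6(w=6), 7(w=4)
  6: 1(w=4), 2(w=5), 4(w=1), 5(w=6), 7(w=2)
  7: 1(w=3), 2(w=3), 3(w=4), 4(w=1), 5(w=4), 6(w=2)

Step 2: Apply Dijkstra's algorithm from vertex 1:
  Visit vertex 1 (distance=0)
    Update dist[2] = 5
    Update dist[3] = 4
    Update dist[4] = 4
    Update dist[5] = 2
    Update dist[6] = 4
    Update dist[7] = 3
  Visit vertex 5 (distance=2)
    Update dist[2] = 3
    Update dist[4] = 3
  Visit vertex 2 (distance=3)
  Visit vertex 4 (distance=3)

Step 3: Shortest path: 1 -> 5 -> 4
Total weight: 2 + 1 = 3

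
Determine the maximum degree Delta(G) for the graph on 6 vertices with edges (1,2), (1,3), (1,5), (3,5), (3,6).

Step 1: Count edges incident to each vertex:
  deg(1) = 3 (neighbors: 2, 3, 5)
  deg(2) = 1 (neighbors: 1)
  deg(3) = 3 (neighbors: 1, 5, 6)
  deg(4) = 0 (neighbors: none)
  deg(5) = 2 (neighbors: 1, 3)
  deg(6) = 1 (neighbors: 3)

Step 2: Find maximum:
  max(3, 1, 3, 0, 2, 1) = 3 (vertex 1)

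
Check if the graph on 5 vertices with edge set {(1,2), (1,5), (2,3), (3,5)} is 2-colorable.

Step 1: Attempt 2-coloring using BFS:
  Start at vertex 1, assign color 0
  Color vertex 2 with color 1 (neighbor of 1)
  Color vertex 5 with color 1 (neighbor of 1)
  Color vertex 3 with color 0 (neighbor of 2)
  Start new component at vertex 4, assign color 0

Step 2: 2-coloring succeeded. No conflicts found.
  Set A (color 0): {1, 3, 4}
  Set B (color 1): {2, 5}

The graph is bipartite with partition {1, 3, 4}, {2, 5}.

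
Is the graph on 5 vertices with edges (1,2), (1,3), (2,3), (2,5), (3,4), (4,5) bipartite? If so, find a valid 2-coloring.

Step 1: Attempt 2-coloring using BFS:
  Start at vertex 1, assign color 0
  Color vertex 2 with color 1 (neighbor of 1)
  Color vertex 3 with color 1 (neighbor of 1)

Step 2: Conflict found! Vertices 2 and 3 are adjacent but have the same color.
This means the graph contains an odd cycle.

The graph is NOT bipartite.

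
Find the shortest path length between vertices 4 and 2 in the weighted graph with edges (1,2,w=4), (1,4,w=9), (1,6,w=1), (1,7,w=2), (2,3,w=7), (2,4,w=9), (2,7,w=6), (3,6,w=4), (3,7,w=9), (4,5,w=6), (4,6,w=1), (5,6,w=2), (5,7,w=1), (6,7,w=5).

Step 1: Build adjacency list with weights:
  1: 2(w=4), 4(w=9), 6(w=1), 7(w=2)
  2: 1(w=4), 3(w=7), 4(w=9), 7(w=6)
  3: 2(w=7), 6(w=4), 7(w=9)
  4: 1(w=9), 2(w=9), 5(w=6), 6(w=1)
  5: 4(w=6), 6(w=2), 7(w=1)
  6: 1(w=1), 3(w=4), 4(w=1), 5(w=2), 7(w=5)
  7: 1(w=2), 2(w=6), 3(w=9), 5(w=1), 6(w=5)

Step 2: Apply Dijkstra's algorithm from vertex 4:
  Visit vertex 4 (distance=0)
    Update dist[1] = 9
    Update dist[2] = 9
    Update dist[5] = 6
    Update dist[6] = 1
  Visit vertex 6 (distance=1)
    Update dist[1] = 2
    Update dist[3] = 5
    Update dist[5] = 3
    Update dist[7] = 6
  Visit vertex 1 (distance=2)
    Update dist[2] = 6
    Update dist[7] = 4
  Visit vertex 5 (distance=3)
  Visit vertex 7 (distance=4)
  Visit vertex 3 (distance=5)
  Visit vertex 2 (distance=6)

Step 3: Shortest path: 4 -> 6 -> 1 -> 2
Total weight: 1 + 1 + 4 = 6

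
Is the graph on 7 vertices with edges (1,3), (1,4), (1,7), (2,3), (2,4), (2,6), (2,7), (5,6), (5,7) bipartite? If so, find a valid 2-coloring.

Step 1: Attempt 2-coloring using BFS:
  Start at vertex 1, assign color 0
  Color vertex 3 with color 1 (neighbor of 1)
  Color vertex 4 with color 1 (neighbor of 1)
  Color vertex 7 with color 1 (neighbor of 1)
  Color vertex 2 with color 0 (neighbor of 3)
  Color vertex 5 with color 0 (neighbor of 7)
  Color vertex 6 with color 1 (neighbor of 2)

Step 2: 2-coloring succeeded. No conflicts found.
  Set A (color 0): {1, 2, 5}
  Set B (color 1): {3, 4, 6, 7}

The graph is bipartite with partition {1, 2, 5}, {3, 4, 6, 7}.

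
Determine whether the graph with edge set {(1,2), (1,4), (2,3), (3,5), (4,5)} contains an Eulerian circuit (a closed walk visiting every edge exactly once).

Step 1: Find the degree of each vertex:
  deg(1) = 2
  deg(2) = 2
  deg(3) = 2
  deg(4) = 2
  deg(5) = 2

Step 2: Count vertices with odd degree:
  All vertices have even degree (0 odd-degree vertices)

Step 3: Apply Euler's theorem:
  - Eulerian circuit exists iff graph is connected and all vertices have even degree
  - Eulerian path exists iff graph is connected and has 0 or 2 odd-degree vertices

Graph is connected with 0 odd-degree vertices.
Both Eulerian circuit and Eulerian path exist.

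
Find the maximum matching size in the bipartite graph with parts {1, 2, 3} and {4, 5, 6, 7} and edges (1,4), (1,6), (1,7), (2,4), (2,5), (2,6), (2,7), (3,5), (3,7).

Step 1: List the neighbors of each left vertex:
  1: 4, 6, 7
  2: 4, 5, 6, 7
  3: 5, 7

Step 2: Greedily match left vertices, then look for augmenting paths:
  Match 1 -- 4
  Match 2 -- 5
  Match 3 -- 7
  No augmenting path remains.

Step 3: Verify this is maximum:
  Matching size 3 = min(|L|, |R|) = min(3, 4), which is an upper bound, so this matching is maximum.

Maximum matching: {(1,4), (2,5), (3,7)}
Size: 3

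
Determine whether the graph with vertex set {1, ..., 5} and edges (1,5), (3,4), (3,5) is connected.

Step 1: Build adjacency list from edges:
  1: 5
  2: (none)
  3: 4, 5
  4: 3
  5: 1, 3

Step 2: Run BFS/DFS from vertex 1:
  Visited: {1, 5, 3, 4}
  Reached 4 of 5 vertices

Step 3: Only 4 of 5 vertices reached. Graph is disconnected.
Connected components: {1, 3, 4, 5}, {2}
Answer: No, the graph is not connected (2 components).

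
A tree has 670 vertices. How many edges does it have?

A tree on n vertices always has exactly n - 1 edges.
For n = 670: edges = 670 - 1 = 669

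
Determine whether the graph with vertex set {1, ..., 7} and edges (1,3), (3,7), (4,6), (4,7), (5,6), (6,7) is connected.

Step 1: Build adjacency list from edges:
  1: 3
  2: (none)
  3: 1, 7
  4: 6, 7
  5: 6
  6: 4, 5, 7
  7: 3, 4, 6

Step 2: Run BFS/DFS from vertex 1:
  Visited: {1, 3, 7, 4, 6, 5}
  Reached 6 of 7 vertices

Step 3: Only 6 of 7 vertices reached. Graph is disconnected.
Connected components: {1, 3, 4, 5, 6, 7}, {2}
Answer: No, the graph is not connected (2 components).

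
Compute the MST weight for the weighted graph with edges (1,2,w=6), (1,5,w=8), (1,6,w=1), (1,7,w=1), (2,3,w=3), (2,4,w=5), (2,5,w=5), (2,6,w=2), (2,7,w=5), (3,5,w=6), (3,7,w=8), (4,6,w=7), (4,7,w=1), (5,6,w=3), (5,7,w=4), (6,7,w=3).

Apply Kruskal's algorithm (sort edges by weight, add if no cycle):

Sorted edges by weight:
  (1,7) w=1
  (1,6) w=1
  (4,7) w=1
  (2,6) w=2
  (2,3) w=3
  (5,6) w=3
  (6,7) w=3
  (5,7) w=4
  (2,4) w=5
  (2,5) w=5
  (2,7) w=5
  (1,2) w=6
  (3,5) w=6
  (4,6) w=7
  (1,5) w=8
  (3,7) w=8

Add edge (1,7) w=1 -- no cycle. Running total: 1
Add edge (1,6) w=1 -- no cycle. Running total: 2
Add edge (4,7) w=1 -- no cycle. Running total: 3
Add edge (2,6) w=2 -- no cycle. Running total: 5
Add edge (2,3) w=3 -- no cycle. Running total: 8
Add edge (5,6) w=3 -- no cycle. Running total: 11

MST edges: (1,7,w=1), (1,6,w=1), (4,7,w=1), (2,6,w=2), (2,3,w=3), (5,6,w=3)
Total MST weight: 1 + 1 + 1 + 2 + 3 + 3 = 11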